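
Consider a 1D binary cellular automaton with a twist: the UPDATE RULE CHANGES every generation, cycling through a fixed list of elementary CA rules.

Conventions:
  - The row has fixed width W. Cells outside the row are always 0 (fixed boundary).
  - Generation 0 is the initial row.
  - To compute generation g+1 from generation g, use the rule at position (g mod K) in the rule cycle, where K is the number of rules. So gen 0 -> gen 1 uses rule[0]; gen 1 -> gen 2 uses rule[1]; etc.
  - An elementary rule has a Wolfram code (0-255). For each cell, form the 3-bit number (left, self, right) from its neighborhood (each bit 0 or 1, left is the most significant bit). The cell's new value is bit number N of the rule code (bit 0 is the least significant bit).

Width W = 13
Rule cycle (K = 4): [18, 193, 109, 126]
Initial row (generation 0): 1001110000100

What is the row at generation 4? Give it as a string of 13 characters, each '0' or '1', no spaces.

Gen 0: 1001110000100
Gen 1 (rule 18): 0110001001010
Gen 2 (rule 193): 0010100000000
Gen 3 (rule 109): 1011101111111
Gen 4 (rule 126): 1110111000001

Answer: 1110111000001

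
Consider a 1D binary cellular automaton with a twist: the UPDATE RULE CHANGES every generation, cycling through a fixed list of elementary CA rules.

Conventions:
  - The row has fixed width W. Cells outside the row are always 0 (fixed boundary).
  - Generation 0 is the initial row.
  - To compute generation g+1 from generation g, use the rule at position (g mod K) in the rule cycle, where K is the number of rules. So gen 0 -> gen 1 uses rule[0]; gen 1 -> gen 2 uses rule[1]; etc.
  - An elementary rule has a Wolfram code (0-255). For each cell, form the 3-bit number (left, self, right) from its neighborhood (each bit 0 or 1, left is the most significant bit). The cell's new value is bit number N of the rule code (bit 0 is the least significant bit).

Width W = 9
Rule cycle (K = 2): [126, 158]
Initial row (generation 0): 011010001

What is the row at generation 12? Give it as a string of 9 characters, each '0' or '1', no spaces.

Gen 0: 011010001
Gen 1 (rule 126): 111111011
Gen 2 (rule 158): 111110010
Gen 3 (rule 126): 100011111
Gen 4 (rule 158): 110111110
Gen 5 (rule 126): 111100011
Gen 6 (rule 158): 111010110
Gen 7 (rule 126): 101111111
Gen 8 (rule 158): 101111110
Gen 9 (rule 126): 111000011
Gen 10 (rule 158): 110100110
Gen 11 (rule 126): 111111111
Gen 12 (rule 158): 111111110

Answer: 111111110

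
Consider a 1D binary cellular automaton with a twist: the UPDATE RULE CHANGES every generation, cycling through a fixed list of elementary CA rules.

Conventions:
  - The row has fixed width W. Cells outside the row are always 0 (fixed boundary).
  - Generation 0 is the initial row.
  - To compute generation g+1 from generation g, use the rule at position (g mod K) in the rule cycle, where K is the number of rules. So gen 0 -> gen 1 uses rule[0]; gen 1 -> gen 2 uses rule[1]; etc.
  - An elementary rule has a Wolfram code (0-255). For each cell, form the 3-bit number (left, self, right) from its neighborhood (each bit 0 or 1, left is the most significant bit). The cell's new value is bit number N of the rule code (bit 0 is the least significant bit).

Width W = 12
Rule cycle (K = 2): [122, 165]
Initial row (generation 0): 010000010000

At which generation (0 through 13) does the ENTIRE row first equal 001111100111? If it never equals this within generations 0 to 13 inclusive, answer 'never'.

Gen 0: 010000010000
Gen 1 (rule 122): 101000101000
Gen 2 (rule 165): 111010111011
Gen 3 (rule 122): 101101101111
Gen 4 (rule 165): 110010010110
Gen 5 (rule 122): 111101101111
Gen 6 (rule 165): 011010010110
Gen 7 (rule 122): 111101101111
Gen 8 (rule 165): 011010010110
Gen 9 (rule 122): 111101101111
Gen 10 (rule 165): 011010010110
Gen 11 (rule 122): 111101101111
Gen 12 (rule 165): 011010010110
Gen 13 (rule 122): 111101101111

Answer: never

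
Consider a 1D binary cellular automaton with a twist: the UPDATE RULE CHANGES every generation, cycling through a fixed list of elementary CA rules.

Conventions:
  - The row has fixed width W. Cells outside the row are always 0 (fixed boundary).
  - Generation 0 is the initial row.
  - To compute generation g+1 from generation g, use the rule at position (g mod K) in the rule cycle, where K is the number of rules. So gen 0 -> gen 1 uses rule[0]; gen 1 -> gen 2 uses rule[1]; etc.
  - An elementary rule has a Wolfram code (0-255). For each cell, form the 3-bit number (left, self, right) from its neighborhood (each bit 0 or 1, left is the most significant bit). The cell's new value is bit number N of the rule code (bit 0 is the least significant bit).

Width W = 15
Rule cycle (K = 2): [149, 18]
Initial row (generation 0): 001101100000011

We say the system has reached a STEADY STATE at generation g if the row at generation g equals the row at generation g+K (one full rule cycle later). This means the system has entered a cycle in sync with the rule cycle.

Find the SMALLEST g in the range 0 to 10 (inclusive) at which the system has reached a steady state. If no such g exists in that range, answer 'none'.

Gen 0: 001101100000011
Gen 1 (rule 149): 100000011111000
Gen 2 (rule 18): 010000100000100
Gen 3 (rule 149): 011110111110111
Gen 4 (rule 18): 100000000000000
Gen 5 (rule 149): 111111111111111
Gen 6 (rule 18): 000000000000000
Gen 7 (rule 149): 111111111111111
Gen 8 (rule 18): 000000000000000
Gen 9 (rule 149): 111111111111111
Gen 10 (rule 18): 000000000000000
Gen 11 (rule 149): 111111111111111
Gen 12 (rule 18): 000000000000000

Answer: 5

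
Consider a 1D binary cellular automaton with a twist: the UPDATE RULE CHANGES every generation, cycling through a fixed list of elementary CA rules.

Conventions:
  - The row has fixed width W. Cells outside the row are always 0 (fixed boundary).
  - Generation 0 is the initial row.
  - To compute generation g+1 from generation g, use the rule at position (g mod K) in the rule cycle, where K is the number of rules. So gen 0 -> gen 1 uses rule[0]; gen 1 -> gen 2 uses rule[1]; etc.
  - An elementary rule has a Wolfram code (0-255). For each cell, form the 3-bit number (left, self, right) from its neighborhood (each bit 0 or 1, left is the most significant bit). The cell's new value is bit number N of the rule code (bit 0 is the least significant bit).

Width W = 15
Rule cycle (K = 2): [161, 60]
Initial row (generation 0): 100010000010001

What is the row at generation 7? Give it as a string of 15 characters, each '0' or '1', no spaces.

Answer: 110001111111111

Derivation:
Gen 0: 100010000010001
Gen 1 (rule 161): 001000111000100
Gen 2 (rule 60): 001100100100110
Gen 3 (rule 161): 100000000000000
Gen 4 (rule 60): 110000000000000
Gen 5 (rule 161): 000111111111111
Gen 6 (rule 60): 000100000000000
Gen 7 (rule 161): 110001111111111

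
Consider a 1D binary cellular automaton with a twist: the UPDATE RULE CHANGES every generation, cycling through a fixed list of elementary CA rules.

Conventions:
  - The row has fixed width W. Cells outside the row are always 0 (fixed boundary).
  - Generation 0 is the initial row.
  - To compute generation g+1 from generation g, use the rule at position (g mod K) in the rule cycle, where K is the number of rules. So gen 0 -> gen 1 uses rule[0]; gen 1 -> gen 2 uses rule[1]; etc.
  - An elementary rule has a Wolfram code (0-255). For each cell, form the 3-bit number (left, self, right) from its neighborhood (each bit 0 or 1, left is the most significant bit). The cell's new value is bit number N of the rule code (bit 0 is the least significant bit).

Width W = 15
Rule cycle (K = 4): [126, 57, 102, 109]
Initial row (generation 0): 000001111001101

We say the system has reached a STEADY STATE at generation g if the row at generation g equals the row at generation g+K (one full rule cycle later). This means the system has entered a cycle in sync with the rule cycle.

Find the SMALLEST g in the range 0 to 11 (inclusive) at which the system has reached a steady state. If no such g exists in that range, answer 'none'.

Answer: 9

Derivation:
Gen 0: 000001111001101
Gen 1 (rule 126): 000011001111111
Gen 2 (rule 57): 111010101000000
Gen 3 (rule 102): 001111111000000
Gen 4 (rule 109): 101000001011111
Gen 5 (rule 126): 111100011110001
Gen 6 (rule 57): 100011010001100
Gen 7 (rule 102): 100101110010100
Gen 8 (rule 109): 100111010011101
Gen 9 (rule 126): 111101111110111
Gen 10 (rule 57): 100011000001100
Gen 11 (rule 102): 100101000010100
Gen 12 (rule 109): 100111011011101
Gen 13 (rule 126): 111101111110111
Gen 14 (rule 57): 100011000001100
Gen 15 (rule 102): 100101000010100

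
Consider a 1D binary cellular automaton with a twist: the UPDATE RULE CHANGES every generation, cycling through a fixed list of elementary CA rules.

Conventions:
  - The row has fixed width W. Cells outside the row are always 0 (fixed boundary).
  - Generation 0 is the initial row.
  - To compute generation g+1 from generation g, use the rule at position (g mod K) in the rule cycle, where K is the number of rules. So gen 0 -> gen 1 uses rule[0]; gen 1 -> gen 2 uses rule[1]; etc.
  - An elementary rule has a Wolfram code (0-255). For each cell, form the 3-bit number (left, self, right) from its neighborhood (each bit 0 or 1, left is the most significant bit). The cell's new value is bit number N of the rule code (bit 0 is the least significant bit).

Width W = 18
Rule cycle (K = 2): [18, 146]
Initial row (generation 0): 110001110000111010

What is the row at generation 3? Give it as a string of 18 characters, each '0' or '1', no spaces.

Answer: 101010000000010101

Derivation:
Gen 0: 110001110000111010
Gen 1 (rule 18): 001010001001000001
Gen 2 (rule 146): 010001010110100010
Gen 3 (rule 18): 101010000000010101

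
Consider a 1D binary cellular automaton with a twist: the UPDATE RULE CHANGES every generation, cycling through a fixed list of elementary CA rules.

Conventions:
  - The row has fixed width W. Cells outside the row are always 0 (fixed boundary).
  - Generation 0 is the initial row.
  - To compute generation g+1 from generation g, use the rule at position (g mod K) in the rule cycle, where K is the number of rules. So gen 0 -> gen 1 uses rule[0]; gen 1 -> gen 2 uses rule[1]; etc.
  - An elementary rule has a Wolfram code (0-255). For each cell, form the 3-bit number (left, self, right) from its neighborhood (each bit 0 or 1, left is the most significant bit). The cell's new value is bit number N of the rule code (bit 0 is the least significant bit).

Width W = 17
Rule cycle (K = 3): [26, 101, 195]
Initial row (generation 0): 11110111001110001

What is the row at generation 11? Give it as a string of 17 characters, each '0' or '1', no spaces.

Answer: 01101010011111110

Derivation:
Gen 0: 11110111001110001
Gen 1 (rule 26): 10000100111001010
Gen 2 (rule 101): 10110100001001110
Gen 3 (rule 195): 00010001110010110
Gen 4 (rule 26): 00101011001100101
Gen 5 (rule 101): 10111101000100111
Gen 6 (rule 195): 00011100011001011
Gen 7 (rule 26): 00110010110110010
Gen 8 (rule 101): 10010011011010010
Gen 9 (rule 195): 00100101001000100
Gen 10 (rule 26): 01011000110101010
Gen 11 (rule 101): 01101010011111110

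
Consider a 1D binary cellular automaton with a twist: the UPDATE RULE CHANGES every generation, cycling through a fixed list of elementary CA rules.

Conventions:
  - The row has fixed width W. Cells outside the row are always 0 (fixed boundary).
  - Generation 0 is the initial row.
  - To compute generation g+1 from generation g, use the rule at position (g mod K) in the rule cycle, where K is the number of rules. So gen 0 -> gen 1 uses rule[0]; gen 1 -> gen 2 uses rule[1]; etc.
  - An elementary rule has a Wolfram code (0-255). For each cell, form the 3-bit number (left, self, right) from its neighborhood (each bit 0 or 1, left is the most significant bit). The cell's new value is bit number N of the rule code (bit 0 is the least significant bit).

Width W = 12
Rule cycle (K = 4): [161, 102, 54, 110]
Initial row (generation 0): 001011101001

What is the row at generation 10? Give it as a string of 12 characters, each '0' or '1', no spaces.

Gen 0: 001011101001
Gen 1 (rule 161): 100101010000
Gen 2 (rule 102): 101111110000
Gen 3 (rule 54): 110000001000
Gen 4 (rule 110): 110000011000
Gen 5 (rule 161): 000111000011
Gen 6 (rule 102): 001001000101
Gen 7 (rule 54): 011111101111
Gen 8 (rule 110): 110000111001
Gen 9 (rule 161): 000110010000
Gen 10 (rule 102): 001010110000

Answer: 001010110000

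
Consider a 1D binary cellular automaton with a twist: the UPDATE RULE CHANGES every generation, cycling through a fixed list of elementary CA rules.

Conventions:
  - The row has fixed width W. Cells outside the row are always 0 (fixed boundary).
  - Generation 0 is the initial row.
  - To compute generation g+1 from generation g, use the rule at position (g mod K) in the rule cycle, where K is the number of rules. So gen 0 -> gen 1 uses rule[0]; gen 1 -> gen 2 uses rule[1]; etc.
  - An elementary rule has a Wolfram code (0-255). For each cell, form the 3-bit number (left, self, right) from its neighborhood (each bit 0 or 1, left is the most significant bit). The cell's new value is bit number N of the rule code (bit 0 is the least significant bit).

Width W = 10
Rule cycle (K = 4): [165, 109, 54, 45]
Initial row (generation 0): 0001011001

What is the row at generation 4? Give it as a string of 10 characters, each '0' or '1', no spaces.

Answer: 1111010010

Derivation:
Gen 0: 0001011001
Gen 1 (rule 165): 1101100001
Gen 2 (rule 109): 1111101101
Gen 3 (rule 54): 0000010011
Gen 4 (rule 45): 1111010010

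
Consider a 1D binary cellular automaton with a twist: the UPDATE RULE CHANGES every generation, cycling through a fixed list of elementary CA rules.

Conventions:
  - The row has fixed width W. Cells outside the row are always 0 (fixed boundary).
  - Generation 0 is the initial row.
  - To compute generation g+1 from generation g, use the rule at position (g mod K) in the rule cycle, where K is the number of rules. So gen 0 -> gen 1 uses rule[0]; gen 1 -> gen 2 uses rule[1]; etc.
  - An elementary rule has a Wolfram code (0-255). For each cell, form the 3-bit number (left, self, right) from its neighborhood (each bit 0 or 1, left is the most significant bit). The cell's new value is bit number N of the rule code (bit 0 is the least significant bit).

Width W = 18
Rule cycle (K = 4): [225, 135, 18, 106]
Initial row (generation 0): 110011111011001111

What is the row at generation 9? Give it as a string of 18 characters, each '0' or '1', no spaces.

Gen 0: 110011111011001111
Gen 1 (rule 225): 010001111101000111
Gen 2 (rule 135): 110110111001011010
Gen 3 (rule 18): 000000000110000001
Gen 4 (rule 106): 000000001110000010
Gen 5 (rule 225): 111111100110111000
Gen 6 (rule 135): 011111001000010011
Gen 7 (rule 18): 100000110100101100
Gen 8 (rule 106): 000001111001011100
Gen 9 (rule 225): 111100111000101101

Answer: 111100111000101101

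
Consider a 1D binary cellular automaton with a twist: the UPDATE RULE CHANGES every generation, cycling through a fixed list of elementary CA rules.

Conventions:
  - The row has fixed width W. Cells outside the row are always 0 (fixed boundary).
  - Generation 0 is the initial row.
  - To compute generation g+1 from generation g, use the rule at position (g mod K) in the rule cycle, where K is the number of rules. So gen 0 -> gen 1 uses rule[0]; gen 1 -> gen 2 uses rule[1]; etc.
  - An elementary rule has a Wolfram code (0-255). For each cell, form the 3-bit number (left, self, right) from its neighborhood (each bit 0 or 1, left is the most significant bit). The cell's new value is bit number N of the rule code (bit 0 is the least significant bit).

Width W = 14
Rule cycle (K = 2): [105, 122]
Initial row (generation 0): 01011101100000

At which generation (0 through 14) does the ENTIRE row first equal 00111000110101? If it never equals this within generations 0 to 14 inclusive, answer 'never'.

Gen 0: 01011101100000
Gen 1 (rule 105): 00110111101111
Gen 2 (rule 122): 01111100111001
Gen 3 (rule 105): 01000100101000
Gen 4 (rule 122): 10101011010100
Gen 5 (rule 105): 01010111101001
Gen 6 (rule 122): 10101100110110
Gen 7 (rule 105): 01011100111110
Gen 8 (rule 122): 10110111100011
Gen 9 (rule 105): 01111100101011
Gen 10 (rule 122): 11000111010111
Gen 11 (rule 105): 11010101101101
Gen 12 (rule 122): 11101011111110
Gen 13 (rule 105): 10110110000010
Gen 14 (rule 122): 01111111000101

Answer: never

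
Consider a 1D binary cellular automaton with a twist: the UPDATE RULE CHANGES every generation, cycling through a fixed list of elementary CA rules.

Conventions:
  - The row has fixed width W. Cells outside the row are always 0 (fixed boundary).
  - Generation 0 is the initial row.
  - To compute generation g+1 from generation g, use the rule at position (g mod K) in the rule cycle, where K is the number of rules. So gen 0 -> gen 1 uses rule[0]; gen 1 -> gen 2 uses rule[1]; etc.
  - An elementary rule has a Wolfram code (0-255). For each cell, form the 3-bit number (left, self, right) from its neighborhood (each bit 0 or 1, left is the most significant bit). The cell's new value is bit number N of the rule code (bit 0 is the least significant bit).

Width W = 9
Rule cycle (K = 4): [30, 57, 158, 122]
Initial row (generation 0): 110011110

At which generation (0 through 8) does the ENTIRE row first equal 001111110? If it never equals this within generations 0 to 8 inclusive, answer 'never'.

Answer: never

Derivation:
Gen 0: 110011110
Gen 1 (rule 30): 101110001
Gen 2 (rule 57): 011001100
Gen 3 (rule 158): 110111010
Gen 4 (rule 122): 111101101
Gen 5 (rule 30): 100001001
Gen 6 (rule 57): 011100100
Gen 7 (rule 158): 111011110
Gen 8 (rule 122): 101110011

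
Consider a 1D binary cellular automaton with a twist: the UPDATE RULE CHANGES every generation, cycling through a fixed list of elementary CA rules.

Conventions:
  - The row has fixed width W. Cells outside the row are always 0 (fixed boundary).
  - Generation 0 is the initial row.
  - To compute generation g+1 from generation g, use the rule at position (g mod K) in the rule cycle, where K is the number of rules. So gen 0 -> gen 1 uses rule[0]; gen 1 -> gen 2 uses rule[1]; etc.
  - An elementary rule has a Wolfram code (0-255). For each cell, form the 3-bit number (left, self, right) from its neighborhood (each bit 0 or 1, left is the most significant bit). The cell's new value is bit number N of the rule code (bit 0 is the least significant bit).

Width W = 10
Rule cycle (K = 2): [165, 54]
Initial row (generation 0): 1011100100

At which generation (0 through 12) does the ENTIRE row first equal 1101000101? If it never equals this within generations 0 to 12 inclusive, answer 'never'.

Answer: 1

Derivation:
Gen 0: 1011100100
Gen 1 (rule 165): 1101000101
Gen 2 (rule 54): 0011101111
Gen 3 (rule 165): 1001010110
Gen 4 (rule 54): 1111111001
Gen 5 (rule 165): 0111110001
Gen 6 (rule 54): 1000001011
Gen 7 (rule 165): 1011101100
Gen 8 (rule 54): 1100010010
Gen 9 (rule 165): 0001010010
Gen 10 (rule 54): 0011111111
Gen 11 (rule 165): 1001111110
Gen 12 (rule 54): 1110000001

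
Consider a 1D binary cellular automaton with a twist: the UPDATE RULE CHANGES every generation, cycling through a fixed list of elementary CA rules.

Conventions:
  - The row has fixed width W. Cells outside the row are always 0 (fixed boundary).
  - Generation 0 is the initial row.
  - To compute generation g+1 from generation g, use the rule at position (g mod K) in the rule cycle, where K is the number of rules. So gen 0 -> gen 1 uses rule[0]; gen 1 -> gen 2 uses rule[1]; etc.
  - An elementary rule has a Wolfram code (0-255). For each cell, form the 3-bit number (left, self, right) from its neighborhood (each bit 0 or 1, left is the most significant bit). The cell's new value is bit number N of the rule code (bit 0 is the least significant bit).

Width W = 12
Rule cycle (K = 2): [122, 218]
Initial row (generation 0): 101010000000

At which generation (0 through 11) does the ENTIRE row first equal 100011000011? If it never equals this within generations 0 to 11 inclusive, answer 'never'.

Gen 0: 101010000000
Gen 1 (rule 122): 010101000000
Gen 2 (rule 218): 100000100000
Gen 3 (rule 122): 010001010000
Gen 4 (rule 218): 101010001000
Gen 5 (rule 122): 010101010100
Gen 6 (rule 218): 100000000010
Gen 7 (rule 122): 010000000101
Gen 8 (rule 218): 101000001000
Gen 9 (rule 122): 010100010100
Gen 10 (rule 218): 100010100010
Gen 11 (rule 122): 010101010101

Answer: never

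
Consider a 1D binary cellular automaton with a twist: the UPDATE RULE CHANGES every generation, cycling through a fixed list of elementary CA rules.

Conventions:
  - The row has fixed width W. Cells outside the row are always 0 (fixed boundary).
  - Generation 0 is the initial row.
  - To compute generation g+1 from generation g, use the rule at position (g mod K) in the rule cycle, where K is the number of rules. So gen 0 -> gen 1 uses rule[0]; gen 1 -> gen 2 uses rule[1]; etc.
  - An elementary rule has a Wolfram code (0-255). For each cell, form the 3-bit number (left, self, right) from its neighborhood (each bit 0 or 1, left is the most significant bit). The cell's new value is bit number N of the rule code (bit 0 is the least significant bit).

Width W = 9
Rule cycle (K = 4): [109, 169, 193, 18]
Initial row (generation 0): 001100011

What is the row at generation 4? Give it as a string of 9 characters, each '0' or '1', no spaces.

Gen 0: 001100011
Gen 1 (rule 109): 101101011
Gen 2 (rule 169): 011010110
Gen 3 (rule 193): 001000010
Gen 4 (rule 18): 010100101

Answer: 010100101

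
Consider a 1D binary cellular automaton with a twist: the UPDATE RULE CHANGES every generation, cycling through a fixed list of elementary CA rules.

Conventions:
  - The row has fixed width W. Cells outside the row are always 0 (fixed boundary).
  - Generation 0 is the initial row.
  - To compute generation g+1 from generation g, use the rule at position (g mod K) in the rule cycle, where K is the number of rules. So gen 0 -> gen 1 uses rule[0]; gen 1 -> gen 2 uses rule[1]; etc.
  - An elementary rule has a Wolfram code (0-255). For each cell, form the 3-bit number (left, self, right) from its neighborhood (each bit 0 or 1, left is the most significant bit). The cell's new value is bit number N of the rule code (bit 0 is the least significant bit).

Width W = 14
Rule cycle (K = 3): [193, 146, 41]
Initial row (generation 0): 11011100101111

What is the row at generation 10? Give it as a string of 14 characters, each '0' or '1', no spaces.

Answer: 00100111010011

Derivation:
Gen 0: 11011100101111
Gen 1 (rule 193): 01001100000111
Gen 2 (rule 146): 10110010001010
Gen 3 (rule 41): 01100000100100
Gen 4 (rule 193): 00101110000001
Gen 5 (rule 146): 01000101000010
Gen 6 (rule 41): 00010010011000
Gen 7 (rule 193): 11000000001011
Gen 8 (rule 146): 00100000010000
Gen 9 (rule 41): 10001111000111
Gen 10 (rule 193): 00100111010011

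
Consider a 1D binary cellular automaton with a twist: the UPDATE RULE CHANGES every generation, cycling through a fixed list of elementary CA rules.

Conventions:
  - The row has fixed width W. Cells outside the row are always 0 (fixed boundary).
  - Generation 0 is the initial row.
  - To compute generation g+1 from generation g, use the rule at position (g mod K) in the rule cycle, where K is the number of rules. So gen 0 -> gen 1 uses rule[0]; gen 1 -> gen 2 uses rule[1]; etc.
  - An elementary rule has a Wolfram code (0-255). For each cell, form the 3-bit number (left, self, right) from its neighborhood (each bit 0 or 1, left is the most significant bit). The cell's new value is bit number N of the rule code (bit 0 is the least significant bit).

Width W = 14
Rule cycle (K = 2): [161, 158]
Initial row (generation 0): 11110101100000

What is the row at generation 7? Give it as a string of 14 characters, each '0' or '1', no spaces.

Answer: 00101100001000

Derivation:
Gen 0: 11110101100000
Gen 1 (rule 161): 01101010001111
Gen 2 (rule 158): 11001011011110
Gen 3 (rule 161): 00000100101100
Gen 4 (rule 158): 00001111101010
Gen 5 (rule 161): 11100111010100
Gen 6 (rule 158): 11011110010110
Gen 7 (rule 161): 00101100001000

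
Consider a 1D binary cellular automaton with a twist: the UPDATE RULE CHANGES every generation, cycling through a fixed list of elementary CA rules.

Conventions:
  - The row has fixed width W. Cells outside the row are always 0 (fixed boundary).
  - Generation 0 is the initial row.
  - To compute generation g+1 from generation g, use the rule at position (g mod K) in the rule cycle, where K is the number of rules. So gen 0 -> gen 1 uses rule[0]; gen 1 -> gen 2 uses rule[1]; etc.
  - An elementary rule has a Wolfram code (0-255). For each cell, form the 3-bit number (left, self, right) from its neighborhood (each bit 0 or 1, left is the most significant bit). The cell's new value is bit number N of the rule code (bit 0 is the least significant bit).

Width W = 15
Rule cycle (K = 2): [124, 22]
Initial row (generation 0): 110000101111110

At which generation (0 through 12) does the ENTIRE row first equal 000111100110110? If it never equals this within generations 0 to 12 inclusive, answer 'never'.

Answer: 3

Derivation:
Gen 0: 110000101111110
Gen 1 (rule 124): 111000111000011
Gen 2 (rule 22): 000101000100100
Gen 3 (rule 124): 000111100110110
Gen 4 (rule 22): 001000011000001
Gen 5 (rule 124): 001100011100001
Gen 6 (rule 22): 010010100010011
Gen 7 (rule 124): 011011110011011
Gen 8 (rule 22): 100000001100000
Gen 9 (rule 124): 110000001110000
Gen 10 (rule 22): 001000010001000
Gen 11 (rule 124): 001100011001100
Gen 12 (rule 22): 010010100110010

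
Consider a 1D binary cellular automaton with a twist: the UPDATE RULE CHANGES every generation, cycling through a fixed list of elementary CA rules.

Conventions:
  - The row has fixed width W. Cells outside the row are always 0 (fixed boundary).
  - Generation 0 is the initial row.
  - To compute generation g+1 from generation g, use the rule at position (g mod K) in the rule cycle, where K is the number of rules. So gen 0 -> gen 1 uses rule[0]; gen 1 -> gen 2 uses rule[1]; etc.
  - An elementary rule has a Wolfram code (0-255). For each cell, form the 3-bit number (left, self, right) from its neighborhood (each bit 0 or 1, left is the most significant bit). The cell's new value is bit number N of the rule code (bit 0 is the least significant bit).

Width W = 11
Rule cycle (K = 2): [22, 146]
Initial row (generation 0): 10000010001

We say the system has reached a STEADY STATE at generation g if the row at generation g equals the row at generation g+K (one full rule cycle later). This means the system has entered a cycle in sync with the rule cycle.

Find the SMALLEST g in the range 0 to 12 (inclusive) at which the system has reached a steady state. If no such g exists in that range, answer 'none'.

Answer: none

Derivation:
Gen 0: 10000010001
Gen 1 (rule 22): 11000111011
Gen 2 (rule 146): 00101010000
Gen 3 (rule 22): 01101011000
Gen 4 (rule 146): 10000000100
Gen 5 (rule 22): 11000001110
Gen 6 (rule 146): 00100010101
Gen 7 (rule 22): 01110110101
Gen 8 (rule 146): 10100000000
Gen 9 (rule 22): 10110000000
Gen 10 (rule 146): 00001000000
Gen 11 (rule 22): 00011100000
Gen 12 (rule 146): 00101010000
Gen 13 (rule 22): 01101011000
Gen 14 (rule 146): 10000000100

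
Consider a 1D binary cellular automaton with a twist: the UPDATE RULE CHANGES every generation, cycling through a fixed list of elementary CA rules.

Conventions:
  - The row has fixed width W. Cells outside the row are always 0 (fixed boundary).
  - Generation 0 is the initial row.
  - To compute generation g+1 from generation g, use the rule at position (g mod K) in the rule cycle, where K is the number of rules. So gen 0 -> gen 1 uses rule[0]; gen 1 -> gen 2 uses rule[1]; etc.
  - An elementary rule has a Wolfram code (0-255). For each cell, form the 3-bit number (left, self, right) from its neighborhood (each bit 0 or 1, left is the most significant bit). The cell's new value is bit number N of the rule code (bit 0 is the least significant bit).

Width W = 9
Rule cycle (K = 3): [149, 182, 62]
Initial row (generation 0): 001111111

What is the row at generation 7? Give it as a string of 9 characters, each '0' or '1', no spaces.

Gen 0: 001111111
Gen 1 (rule 149): 100111110
Gen 2 (rule 182): 111011101
Gen 3 (rule 62): 100110011
Gen 4 (rule 149): 110001000
Gen 5 (rule 182): 001011100
Gen 6 (rule 62): 011110010
Gen 7 (rule 149): 001101011

Answer: 001101011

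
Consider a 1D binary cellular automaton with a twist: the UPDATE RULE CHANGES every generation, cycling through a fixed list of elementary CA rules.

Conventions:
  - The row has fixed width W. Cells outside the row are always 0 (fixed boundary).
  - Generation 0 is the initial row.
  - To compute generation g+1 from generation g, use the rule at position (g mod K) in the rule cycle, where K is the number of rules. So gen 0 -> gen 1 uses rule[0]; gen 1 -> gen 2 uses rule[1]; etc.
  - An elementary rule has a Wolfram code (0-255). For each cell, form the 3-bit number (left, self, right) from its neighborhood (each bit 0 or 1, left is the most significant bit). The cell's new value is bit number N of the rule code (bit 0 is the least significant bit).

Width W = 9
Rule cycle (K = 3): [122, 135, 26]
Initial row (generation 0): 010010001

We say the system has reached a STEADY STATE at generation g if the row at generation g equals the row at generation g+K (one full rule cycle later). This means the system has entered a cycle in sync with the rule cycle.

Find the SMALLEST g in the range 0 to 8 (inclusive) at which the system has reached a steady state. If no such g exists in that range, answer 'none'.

Answer: 0

Derivation:
Gen 0: 010010001
Gen 1 (rule 122): 101101010
Gen 2 (rule 135): 100001010
Gen 3 (rule 26): 010010001
Gen 4 (rule 122): 101101010
Gen 5 (rule 135): 100001010
Gen 6 (rule 26): 010010001
Gen 7 (rule 122): 101101010
Gen 8 (rule 135): 100001010
Gen 9 (rule 26): 010010001
Gen 10 (rule 122): 101101010
Gen 11 (rule 135): 100001010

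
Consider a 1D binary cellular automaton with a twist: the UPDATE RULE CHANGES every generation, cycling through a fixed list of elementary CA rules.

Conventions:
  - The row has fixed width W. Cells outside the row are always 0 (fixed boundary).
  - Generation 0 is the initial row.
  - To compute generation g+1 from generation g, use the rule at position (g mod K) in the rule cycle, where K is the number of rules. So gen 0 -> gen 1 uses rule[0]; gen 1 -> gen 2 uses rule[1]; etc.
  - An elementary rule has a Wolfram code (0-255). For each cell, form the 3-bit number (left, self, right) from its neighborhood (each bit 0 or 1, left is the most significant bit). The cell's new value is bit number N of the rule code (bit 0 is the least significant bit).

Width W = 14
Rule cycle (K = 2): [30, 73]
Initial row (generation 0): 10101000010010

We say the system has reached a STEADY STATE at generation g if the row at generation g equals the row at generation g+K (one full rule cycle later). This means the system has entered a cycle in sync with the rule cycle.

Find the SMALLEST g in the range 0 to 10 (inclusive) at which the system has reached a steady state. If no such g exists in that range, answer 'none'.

Answer: none

Derivation:
Gen 0: 10101000010010
Gen 1 (rule 30): 10101100111111
Gen 2 (rule 73): 00001100100001
Gen 3 (rule 30): 00011011110011
Gen 4 (rule 73): 11011010010011
Gen 5 (rule 30): 10010011111110
Gen 6 (rule 73): 00000010000010
Gen 7 (rule 30): 00000111000111
Gen 8 (rule 73): 11110101010101
Gen 9 (rule 30): 10000101010101
Gen 10 (rule 73): 00110000000000
Gen 11 (rule 30): 01101000000000
Gen 12 (rule 73): 01100011111111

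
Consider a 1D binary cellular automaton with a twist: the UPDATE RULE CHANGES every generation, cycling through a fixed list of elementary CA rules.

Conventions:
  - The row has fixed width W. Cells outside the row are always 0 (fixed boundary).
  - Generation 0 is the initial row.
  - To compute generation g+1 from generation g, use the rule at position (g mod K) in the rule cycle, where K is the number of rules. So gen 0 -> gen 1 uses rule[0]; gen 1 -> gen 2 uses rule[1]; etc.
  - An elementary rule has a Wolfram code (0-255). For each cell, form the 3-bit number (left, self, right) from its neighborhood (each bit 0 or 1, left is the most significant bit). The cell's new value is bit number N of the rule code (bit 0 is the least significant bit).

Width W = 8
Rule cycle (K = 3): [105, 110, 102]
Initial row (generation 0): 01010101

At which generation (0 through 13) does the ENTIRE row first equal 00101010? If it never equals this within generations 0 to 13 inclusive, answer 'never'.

Gen 0: 01010101
Gen 1 (rule 105): 00101010
Gen 2 (rule 110): 01111110
Gen 3 (rule 102): 10000010
Gen 4 (rule 105): 00111000
Gen 5 (rule 110): 01101000
Gen 6 (rule 102): 10111000
Gen 7 (rule 105): 01101011
Gen 8 (rule 110): 11111111
Gen 9 (rule 102): 00000001
Gen 10 (rule 105): 11111100
Gen 11 (rule 110): 10000100
Gen 12 (rule 102): 10001100
Gen 13 (rule 105): 00101101

Answer: 1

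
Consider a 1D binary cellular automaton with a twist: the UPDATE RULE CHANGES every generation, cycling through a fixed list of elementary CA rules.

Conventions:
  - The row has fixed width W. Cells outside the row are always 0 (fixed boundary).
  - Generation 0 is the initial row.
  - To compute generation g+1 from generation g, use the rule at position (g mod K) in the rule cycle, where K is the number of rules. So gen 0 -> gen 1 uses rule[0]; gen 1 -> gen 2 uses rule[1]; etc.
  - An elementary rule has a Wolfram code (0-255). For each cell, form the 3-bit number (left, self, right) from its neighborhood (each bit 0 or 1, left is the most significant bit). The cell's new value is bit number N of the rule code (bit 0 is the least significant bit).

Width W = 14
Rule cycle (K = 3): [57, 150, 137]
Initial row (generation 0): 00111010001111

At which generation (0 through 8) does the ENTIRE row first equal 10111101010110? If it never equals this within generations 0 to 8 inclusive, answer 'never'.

Gen 0: 00111010001111
Gen 1 (rule 57): 10100101101000
Gen 2 (rule 150): 10111100001100
Gen 3 (rule 137): 00111001101001
Gen 4 (rule 57): 10100101010100
Gen 5 (rule 150): 10111101010110
Gen 6 (rule 137): 00111000000100
Gen 7 (rule 57): 10100111110011
Gen 8 (rule 150): 10111011101100

Answer: 5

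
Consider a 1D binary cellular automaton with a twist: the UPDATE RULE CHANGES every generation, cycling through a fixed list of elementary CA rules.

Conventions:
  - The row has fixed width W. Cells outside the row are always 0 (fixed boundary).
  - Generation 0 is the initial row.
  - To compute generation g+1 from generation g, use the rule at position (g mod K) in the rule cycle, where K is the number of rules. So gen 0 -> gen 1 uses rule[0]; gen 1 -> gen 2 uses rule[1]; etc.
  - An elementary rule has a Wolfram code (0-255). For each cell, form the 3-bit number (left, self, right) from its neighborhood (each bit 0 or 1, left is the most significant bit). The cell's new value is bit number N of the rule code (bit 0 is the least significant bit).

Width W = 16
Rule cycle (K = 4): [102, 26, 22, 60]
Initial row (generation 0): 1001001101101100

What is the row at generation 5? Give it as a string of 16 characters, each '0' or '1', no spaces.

Answer: 1101111000010100

Derivation:
Gen 0: 1001001101101100
Gen 1 (rule 102): 1011010110110100
Gen 2 (rule 26): 0010000100100010
Gen 3 (rule 22): 0111001111110111
Gen 4 (rule 60): 0100101000001100
Gen 5 (rule 102): 1101111000010100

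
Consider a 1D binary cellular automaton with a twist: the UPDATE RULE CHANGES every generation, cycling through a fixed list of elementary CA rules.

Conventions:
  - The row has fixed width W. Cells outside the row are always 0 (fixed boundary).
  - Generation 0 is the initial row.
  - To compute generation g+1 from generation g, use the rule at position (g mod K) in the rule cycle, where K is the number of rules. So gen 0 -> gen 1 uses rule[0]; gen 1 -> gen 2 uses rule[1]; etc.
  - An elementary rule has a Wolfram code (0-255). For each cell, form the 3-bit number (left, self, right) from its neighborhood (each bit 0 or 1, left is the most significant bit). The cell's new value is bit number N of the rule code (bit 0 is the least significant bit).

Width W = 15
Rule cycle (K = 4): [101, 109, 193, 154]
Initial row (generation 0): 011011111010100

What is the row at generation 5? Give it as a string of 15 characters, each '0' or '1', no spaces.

Answer: 101101111110010

Derivation:
Gen 0: 011011111010100
Gen 1 (rule 101): 001100001111101
Gen 2 (rule 109): 101101101000111
Gen 3 (rule 193): 000100100010011
Gen 4 (rule 154): 001011010101110
Gen 5 (rule 101): 101101111110010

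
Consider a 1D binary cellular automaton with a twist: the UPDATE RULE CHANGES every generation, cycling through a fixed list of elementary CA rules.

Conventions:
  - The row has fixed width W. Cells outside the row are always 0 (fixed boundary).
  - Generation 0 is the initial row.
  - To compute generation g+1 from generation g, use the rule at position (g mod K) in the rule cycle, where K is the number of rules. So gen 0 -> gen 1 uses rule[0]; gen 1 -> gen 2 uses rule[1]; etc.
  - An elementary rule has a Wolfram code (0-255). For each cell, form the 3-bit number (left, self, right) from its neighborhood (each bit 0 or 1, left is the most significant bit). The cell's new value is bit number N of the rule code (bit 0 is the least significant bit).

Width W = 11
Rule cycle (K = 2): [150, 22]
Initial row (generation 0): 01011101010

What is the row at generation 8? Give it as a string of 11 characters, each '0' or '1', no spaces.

Answer: 10100000001

Derivation:
Gen 0: 01011101010
Gen 1 (rule 150): 11001001011
Gen 2 (rule 22): 00111111000
Gen 3 (rule 150): 01011110100
Gen 4 (rule 22): 11000000110
Gen 5 (rule 150): 00100001001
Gen 6 (rule 22): 01110011111
Gen 7 (rule 150): 10101101110
Gen 8 (rule 22): 10100000001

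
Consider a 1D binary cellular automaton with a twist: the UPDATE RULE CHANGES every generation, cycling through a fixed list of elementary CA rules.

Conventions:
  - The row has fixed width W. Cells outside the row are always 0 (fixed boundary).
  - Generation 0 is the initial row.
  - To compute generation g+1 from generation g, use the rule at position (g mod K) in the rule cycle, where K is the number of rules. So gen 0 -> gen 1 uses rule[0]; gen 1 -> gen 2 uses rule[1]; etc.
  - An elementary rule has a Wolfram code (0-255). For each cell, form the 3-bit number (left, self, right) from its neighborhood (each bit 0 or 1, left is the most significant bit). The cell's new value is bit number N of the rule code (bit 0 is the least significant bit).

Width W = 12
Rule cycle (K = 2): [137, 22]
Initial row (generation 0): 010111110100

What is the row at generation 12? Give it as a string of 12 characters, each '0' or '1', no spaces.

Answer: 101100000100

Derivation:
Gen 0: 010111110100
Gen 1 (rule 137): 000111100001
Gen 2 (rule 22): 001000010011
Gen 3 (rule 137): 100011000010
Gen 4 (rule 22): 110100100111
Gen 5 (rule 137): 100000000110
Gen 6 (rule 22): 110000001001
Gen 7 (rule 137): 100111100000
Gen 8 (rule 22): 111000010000
Gen 9 (rule 137): 110011000111
Gen 10 (rule 22): 001100101000
Gen 11 (rule 137): 101000000011
Gen 12 (rule 22): 101100000100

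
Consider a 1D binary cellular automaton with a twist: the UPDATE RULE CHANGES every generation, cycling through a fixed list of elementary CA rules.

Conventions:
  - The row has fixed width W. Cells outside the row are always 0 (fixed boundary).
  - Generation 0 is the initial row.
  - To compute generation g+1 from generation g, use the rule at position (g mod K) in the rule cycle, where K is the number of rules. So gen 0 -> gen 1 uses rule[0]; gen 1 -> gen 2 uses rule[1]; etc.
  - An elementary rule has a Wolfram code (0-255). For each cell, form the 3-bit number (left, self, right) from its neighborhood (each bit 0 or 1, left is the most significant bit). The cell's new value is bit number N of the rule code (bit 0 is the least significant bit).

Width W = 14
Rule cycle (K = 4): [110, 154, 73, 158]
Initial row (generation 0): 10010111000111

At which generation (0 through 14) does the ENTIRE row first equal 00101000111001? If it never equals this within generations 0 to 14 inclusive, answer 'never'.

Gen 0: 10010111000111
Gen 1 (rule 110): 10111101001101
Gen 2 (rule 154): 00111000111000
Gen 3 (rule 73): 10101010101011
Gen 4 (rule 158): 10101010101010
Gen 5 (rule 110): 11111111111110
Gen 6 (rule 154): 11111111111101
Gen 7 (rule 73): 10000000000100
Gen 8 (rule 158): 11000000001110
Gen 9 (rule 110): 11000000011010
Gen 10 (rule 154): 10100000110001
Gen 11 (rule 73): 00001110110100
Gen 12 (rule 158): 00011100100110
Gen 13 (rule 110): 00110101101110
Gen 14 (rule 154): 01100001001101

Answer: never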